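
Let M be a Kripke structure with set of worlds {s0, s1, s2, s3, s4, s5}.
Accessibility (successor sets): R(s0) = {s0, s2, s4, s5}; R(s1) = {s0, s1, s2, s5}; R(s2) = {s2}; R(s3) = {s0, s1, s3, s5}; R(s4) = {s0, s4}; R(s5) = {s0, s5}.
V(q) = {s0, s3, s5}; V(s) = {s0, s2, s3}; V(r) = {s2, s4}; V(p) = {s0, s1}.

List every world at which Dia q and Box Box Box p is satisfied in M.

Let φ = Dia q and Box Box Box p. Evaluate φ at each world:
  s0 (successors {s0, s2, s4, s5}): φ is false.
  s1 (successors {s0, s1, s2, s5}): φ is false.
  s2 (successors {s2}): φ is false.
  s3 (successors {s0, s1, s3, s5}): φ is false.
  s4 (successors {s0, s4}): φ is false.
  s5 (successors {s0, s5}): φ is false.
For instance, at s1:
  At s1: Dia q is true, Box Box Box p is false, so Dia q and Box Box Box p is false.
    At s1: Dia q requires q at some successor in {s0, s1, s2, s5}.
      q holds at s0, so Dia q is true at s1.
    At s1: Box Box Box p requires Box Box p at every successor {s0, s1, s2, s5}.
      Box Box p fails at s0, so Box Box Box p is false at s1.
Satisfying worlds: none.

none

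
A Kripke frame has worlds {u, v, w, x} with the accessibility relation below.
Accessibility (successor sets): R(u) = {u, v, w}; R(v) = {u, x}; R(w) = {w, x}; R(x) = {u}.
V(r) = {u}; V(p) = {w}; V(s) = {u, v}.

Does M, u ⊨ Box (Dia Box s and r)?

No

At u: Box (Dia Box s and r) requires Dia Box s and r at every successor {u, v, w}.
  Dia Box s and r fails at u, so Box (Dia Box s and r) is false at u.
    At u: Dia Box s is false, r is true, so Dia Box s and r is false.
      At u: Dia Box s requires Box s at some successor in {u, v, w}.
        At u: Box s is false.
        At v: Box s is false.
        At w: Box s is false.
      So Dia Box s is false at u.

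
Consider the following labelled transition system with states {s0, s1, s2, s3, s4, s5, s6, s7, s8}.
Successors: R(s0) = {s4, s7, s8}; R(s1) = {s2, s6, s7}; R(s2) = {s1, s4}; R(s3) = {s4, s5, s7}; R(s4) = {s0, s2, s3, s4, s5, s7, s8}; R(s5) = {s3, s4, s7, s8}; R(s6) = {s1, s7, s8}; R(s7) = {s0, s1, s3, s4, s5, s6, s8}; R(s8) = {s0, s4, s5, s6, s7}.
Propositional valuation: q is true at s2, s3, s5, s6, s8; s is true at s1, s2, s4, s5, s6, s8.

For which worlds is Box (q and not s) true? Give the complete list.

none

Let φ = Box (q and not s). Evaluate φ at each world:
  s0 (successors {s4, s7, s8}): φ is false.
  s1 (successors {s2, s6, s7}): φ is false.
  s2 (successors {s1, s4}): φ is false.
  s3 (successors {s4, s5, s7}): φ is false.
  s4 (successors {s0, s2, s3, s4, s5, s7, s8}): φ is false.
  s5 (successors {s3, s4, s7, s8}): φ is false.
  s6 (successors {s1, s7, s8}): φ is false.
  s7 (successors {s0, s1, s3, s4, s5, s6, s8}): φ is false.
  s8 (successors {s0, s4, s5, s6, s7}): φ is false.
For instance, at s3:
  At s3: Box (q and not s) requires q and not s at every successor {s4, s5, s7}.
    q and not s fails at s4, so Box (q and not s) is false at s3.
Satisfying worlds: none.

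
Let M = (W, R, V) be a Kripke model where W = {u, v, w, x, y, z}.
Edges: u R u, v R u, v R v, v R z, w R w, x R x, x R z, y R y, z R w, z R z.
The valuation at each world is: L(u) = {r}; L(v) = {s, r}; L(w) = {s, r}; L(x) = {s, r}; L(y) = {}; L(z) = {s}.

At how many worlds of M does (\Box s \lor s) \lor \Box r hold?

Let φ = (\Box s \lor s) \lor \Box r. Evaluate φ at each world:
  u (successors {u}): φ is true.
  v (successors {u, v, z}): φ is true.
  w (successors {w}): φ is true.
  x (successors {x, z}): φ is true.
  y (successors {y}): φ is false.
  z (successors {w, z}): φ is true.
For instance, at v:
  At v: \Box s \lor s is true, \Box r is false, so (\Box s \lor s) \lor \Box r is true.
    At v: \Box s is false, s is true, so \Box s \lor s is true.
      At v: \Box s requires s at every successor {u, v, z}.
        s fails at u, so \Box s is false at v.
    At v: \Box r requires r at every successor {u, v, z}.
      r fails at z, so \Box r is false at v.
Satisfying worlds: {u, v, w, x, z}

5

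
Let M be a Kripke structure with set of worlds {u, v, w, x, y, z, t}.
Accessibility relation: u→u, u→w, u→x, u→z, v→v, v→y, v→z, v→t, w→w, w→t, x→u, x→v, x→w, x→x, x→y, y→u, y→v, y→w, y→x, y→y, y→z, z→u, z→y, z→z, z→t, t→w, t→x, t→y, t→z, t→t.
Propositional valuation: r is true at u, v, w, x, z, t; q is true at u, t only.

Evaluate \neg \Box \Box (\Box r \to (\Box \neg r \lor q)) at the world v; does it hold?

Recall that \Box ψ holds at a world iff ψ holds at every accessible world, and \Diamond ψ holds iff ψ holds at some accessible world.
At v: \Box \Box (\Box r \to (\Box \neg r \lor q)) is false, so \neg \Box \Box (\Box r \to (\Box \neg r \lor q)) is true.
  At v: \Box \Box (\Box r \to (\Box \neg r \lor q)) requires \Box (\Box r \to (\Box \neg r \lor q)) at every successor {v, y, z, t}.
    \Box (\Box r \to (\Box \neg r \lor q)) fails at y, so \Box \Box (\Box r \to (\Box \neg r \lor q)) is false at v.
      At y: \Box (\Box r \to (\Box \neg r \lor q)) requires \Box r \to (\Box \neg r \lor q) at every successor {u, v, w, x, y, z}.
        \Box r \to (\Box \neg r \lor q) fails at w, so \Box (\Box r \to (\Box \neg r \lor q)) is false at y.

Yes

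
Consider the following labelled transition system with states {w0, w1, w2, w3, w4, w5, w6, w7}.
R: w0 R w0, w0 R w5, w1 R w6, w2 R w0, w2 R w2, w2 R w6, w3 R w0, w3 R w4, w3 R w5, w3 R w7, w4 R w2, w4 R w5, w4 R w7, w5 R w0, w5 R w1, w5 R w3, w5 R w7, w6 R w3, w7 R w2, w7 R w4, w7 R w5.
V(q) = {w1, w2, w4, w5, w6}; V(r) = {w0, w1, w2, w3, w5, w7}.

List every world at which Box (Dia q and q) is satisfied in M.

w7

Let φ = Box (Dia q and q). Evaluate φ at each world:
  w0 (successors {w0, w5}): φ is false.
  w1 (successors {w6}): φ is false.
  w2 (successors {w0, w2, w6}): φ is false.
  w3 (successors {w0, w4, w5, w7}): φ is false.
  w4 (successors {w2, w5, w7}): φ is false.
  w5 (successors {w0, w1, w3, w7}): φ is false.
  w6 (successors {w3}): φ is false.
  w7 (successors {w2, w4, w5}): φ is true.
For instance, at w1:
  At w1: Box (Dia q and q) requires Dia q and q at every successor {w6}.
    Dia q and q fails at w6, so Box (Dia q and q) is false at w1.
      At w6: Dia q is false, q is true, so Dia q and q is false.
Satisfying worlds: {w7}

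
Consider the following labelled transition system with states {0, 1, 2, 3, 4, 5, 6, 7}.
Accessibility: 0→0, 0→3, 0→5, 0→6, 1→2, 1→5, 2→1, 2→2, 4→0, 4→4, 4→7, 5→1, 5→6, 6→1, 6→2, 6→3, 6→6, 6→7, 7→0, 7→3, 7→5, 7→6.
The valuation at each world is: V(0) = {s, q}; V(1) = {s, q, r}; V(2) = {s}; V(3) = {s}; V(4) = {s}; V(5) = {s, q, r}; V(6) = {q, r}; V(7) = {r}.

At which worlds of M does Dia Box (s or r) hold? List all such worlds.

Let φ = Dia Box (s or r). Evaluate φ at each world:
  0 (successors {0, 3, 5, 6}): φ is true.
  1 (successors {2, 5}): φ is true.
  2 (successors {1, 2}): φ is true.
  3 (successors ∅): φ is false.
  4 (successors {0, 4, 7}): φ is true.
  5 (successors {1, 6}): φ is true.
  6 (successors {1, 2, 3, 6, 7}): φ is true.
  7 (successors {0, 3, 5, 6}): φ is true.
For instance, at 2:
  At 2: Dia Box (s or r) requires Box (s or r) at some successor in {1, 2}.
    Box (s or r) holds at 1, so Dia Box (s or r) is true at 2.
      At 1: Box (s or r) requires s or r at every successor {2, 5}.
        At 2: s or r is true.
        At 5: s or r is true.
      So Box (s or r) is true at 1.
Satisfying worlds: {0, 1, 2, 4, 5, 6, 7}

0, 1, 2, 4, 5, 6, 7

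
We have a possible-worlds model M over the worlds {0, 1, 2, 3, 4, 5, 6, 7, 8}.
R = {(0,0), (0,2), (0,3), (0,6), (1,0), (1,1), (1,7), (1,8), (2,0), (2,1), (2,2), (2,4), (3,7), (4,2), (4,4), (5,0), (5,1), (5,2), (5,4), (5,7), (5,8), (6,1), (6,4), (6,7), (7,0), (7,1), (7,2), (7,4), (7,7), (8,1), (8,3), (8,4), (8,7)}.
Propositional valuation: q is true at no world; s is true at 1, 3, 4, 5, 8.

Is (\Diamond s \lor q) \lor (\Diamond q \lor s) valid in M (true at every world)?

Yes

Recall that \Diamond ψ holds at a world iff ψ holds at some accessible world.
Let φ = (\Diamond s \lor q) \lor (\Diamond q \lor s). Evaluate φ at each world:
  0 (successors {0, 2, 3, 6}): φ is true.
  1 (successors {0, 1, 7, 8}): φ is true.
  2 (successors {0, 1, 2, 4}): φ is true.
  3 (successors {7}): φ is true.
  4 (successors {2, 4}): φ is true.
  5 (successors {0, 1, 2, 4, 7, 8}): φ is true.
  6 (successors {1, 4, 7}): φ is true.
  7 (successors {0, 1, 2, 4, 7}): φ is true.
  8 (successors {1, 3, 4, 7}): φ is true.
For instance, at 5:
  At 5: \Diamond s \lor q is true, \Diamond q \lor s is true, so (\Diamond s \lor q) \lor (\Diamond q \lor s) is true.
    At 5: \Diamond s is true, q is false, so \Diamond s \lor q is true.
      At 5: \Diamond s requires s at some successor in {0, 1, 2, 4, 7, 8}.
        s holds at 1, so \Diamond s is true at 5.
    At 5: \Diamond q is false, s is true, so \Diamond q \lor s is true.
      At 5: \Diamond q requires q at some successor in {0, 1, 2, 4, 7, 8}.
        At 0: q is false.
        At 1: q is false.
        At 2: q is false.
        At 4: q is false.
        At 7: q is false.
        At 8: q is false.
      So \Diamond q is false at 5.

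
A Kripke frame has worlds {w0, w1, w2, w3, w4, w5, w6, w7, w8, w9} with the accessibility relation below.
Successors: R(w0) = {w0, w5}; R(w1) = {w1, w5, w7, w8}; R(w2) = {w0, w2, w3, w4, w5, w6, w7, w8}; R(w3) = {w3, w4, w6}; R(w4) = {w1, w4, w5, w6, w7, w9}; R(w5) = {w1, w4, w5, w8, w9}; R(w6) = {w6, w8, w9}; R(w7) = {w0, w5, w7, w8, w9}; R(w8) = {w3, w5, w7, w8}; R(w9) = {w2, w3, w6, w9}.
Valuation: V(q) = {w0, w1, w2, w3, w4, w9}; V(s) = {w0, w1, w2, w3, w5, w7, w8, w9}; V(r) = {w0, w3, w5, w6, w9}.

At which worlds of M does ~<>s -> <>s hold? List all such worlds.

w0, w1, w2, w3, w4, w5, w6, w7, w8, w9

Let φ = ~<>s -> <>s. Evaluate φ at each world:
  w0 (successors {w0, w5}): φ is true.
  w1 (successors {w1, w5, w7, w8}): φ is true.
  w2 (successors {w0, w2, w3, w4, w5, w6, w7, w8}): φ is true.
  w3 (successors {w3, w4, w6}): φ is true.
  w4 (successors {w1, w4, w5, w6, w7, w9}): φ is true.
  w5 (successors {w1, w4, w5, w8, w9}): φ is true.
  w6 (successors {w6, w8, w9}): φ is true.
  w7 (successors {w0, w5, w7, w8, w9}): φ is true.
  w8 (successors {w3, w5, w7, w8}): φ is true.
  w9 (successors {w2, w3, w6, w9}): φ is true.
For instance, at w5:
  At w5: ~<>s is false, <>s is true, so ~<>s -> <>s is true.
    At w5: <>s is true, so ~<>s is false.
      At w5: <>s requires s at some successor in {w1, w4, w5, w8, w9}.
        s holds at w1, so <>s is true at w5.
    At w5: <>s requires s at some successor in {w1, w4, w5, w8, w9}.
      s holds at w1, so <>s is true at w5.
Satisfying worlds: {w0, w1, w2, w3, w4, w5, w6, w7, w8, w9}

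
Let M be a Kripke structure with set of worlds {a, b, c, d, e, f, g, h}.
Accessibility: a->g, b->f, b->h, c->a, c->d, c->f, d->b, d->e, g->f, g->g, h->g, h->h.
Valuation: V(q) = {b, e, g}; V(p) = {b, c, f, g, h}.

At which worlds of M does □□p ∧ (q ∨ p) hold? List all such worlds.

Let φ = □□p ∧ (q ∨ p). Evaluate φ at each world:
  a (successors {g}): φ is false.
  b (successors {f, h}): φ is true.
  c (successors {a, d, f}): φ is false.
  d (successors {b, e}): φ is false.
  e (successors ∅): φ is true.
  f (successors ∅): φ is true.
  g (successors {f, g}): φ is true.
  h (successors {g, h}): φ is true.
For instance, at a:
  At a: □□p is true, q ∨ p is false, so □□p ∧ (q ∨ p) is false.
    At a: □□p requires □p at every successor {g}.
      At g: □p is true.
    So □□p is true at a.
Satisfying worlds: {b, e, f, g, h}

b, e, f, g, h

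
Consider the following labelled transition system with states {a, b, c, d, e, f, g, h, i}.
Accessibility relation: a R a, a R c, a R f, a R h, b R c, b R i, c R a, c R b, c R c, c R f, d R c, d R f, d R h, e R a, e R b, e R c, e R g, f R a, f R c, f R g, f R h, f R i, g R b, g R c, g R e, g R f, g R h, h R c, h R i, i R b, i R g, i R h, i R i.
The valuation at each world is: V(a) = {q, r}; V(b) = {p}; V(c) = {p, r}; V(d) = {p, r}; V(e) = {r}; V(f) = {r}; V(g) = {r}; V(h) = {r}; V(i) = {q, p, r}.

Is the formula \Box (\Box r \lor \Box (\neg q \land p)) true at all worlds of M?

No

Recall that \Box ψ holds at a world iff ψ holds at every accessible world, and \Diamond ψ holds iff ψ holds at some accessible world.
Let φ = \Box (\Box r \lor \Box (\neg q \land p)). Evaluate φ at each world:
  a (successors {a, c, f, h}): φ is false.
  b (successors {c, i}): φ is false.
  c (successors {a, b, c, f}): φ is false.
  d (successors {c, f, h}): φ is false.
  e (successors {a, b, c, g}): φ is false.
  f (successors {a, c, g, h, i}): φ is false.
  g (successors {b, c, e, f, h}): φ is false.
  h (successors {c, i}): φ is false.
  i (successors {b, g, h, i}): φ is false.
Detail at a (counterexample):
  At a: \Box (\Box r \lor \Box (\neg q \land p)) requires \Box r \lor \Box (\neg q \land p) at every successor {a, c, f, h}.
    \Box r \lor \Box (\neg q \land p) fails at c, so \Box (\Box r \lor \Box (\neg q \land p)) is false at a.
      At c: \Box r is false, \Box (\neg q \land p) is false, so \Box r \lor \Box (\neg q \land p) is false.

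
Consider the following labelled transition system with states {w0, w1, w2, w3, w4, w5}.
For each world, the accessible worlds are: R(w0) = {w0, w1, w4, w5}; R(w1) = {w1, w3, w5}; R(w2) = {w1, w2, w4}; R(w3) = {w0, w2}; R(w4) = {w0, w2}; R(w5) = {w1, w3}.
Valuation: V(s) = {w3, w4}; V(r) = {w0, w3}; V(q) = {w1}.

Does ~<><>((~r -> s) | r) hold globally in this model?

No

Recall that <>ψ holds at a world iff ψ holds at some accessible world.
Let φ = ~<><>((~r -> s) | r). Evaluate φ at each world:
  w0 (successors {w0, w1, w4, w5}): φ is false.
  w1 (successors {w1, w3, w5}): φ is false.
  w2 (successors {w1, w2, w4}): φ is false.
  w3 (successors {w0, w2}): φ is false.
  w4 (successors {w0, w2}): φ is false.
  w5 (successors {w1, w3}): φ is false.
Detail at w0 (counterexample):
  At w0: <><>((~r -> s) | r) is true, so ~<><>((~r -> s) | r) is false.
    At w0: <><>((~r -> s) | r) requires <>((~r -> s) | r) at some successor in {w0, w1, w4, w5}.
      <>((~r -> s) | r) holds at w0, so <><>((~r -> s) | r) is true at w0.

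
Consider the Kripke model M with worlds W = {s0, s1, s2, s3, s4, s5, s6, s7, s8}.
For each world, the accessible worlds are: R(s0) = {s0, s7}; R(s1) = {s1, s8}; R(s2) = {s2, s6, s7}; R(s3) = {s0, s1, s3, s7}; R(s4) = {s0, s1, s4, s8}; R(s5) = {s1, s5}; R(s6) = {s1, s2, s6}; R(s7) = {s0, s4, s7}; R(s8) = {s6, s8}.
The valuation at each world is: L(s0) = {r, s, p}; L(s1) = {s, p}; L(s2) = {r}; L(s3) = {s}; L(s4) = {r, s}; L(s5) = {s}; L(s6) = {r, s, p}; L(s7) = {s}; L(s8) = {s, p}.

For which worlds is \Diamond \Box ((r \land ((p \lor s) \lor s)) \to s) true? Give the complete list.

Recall that \Box ψ holds at a world iff ψ holds at every accessible world, and \Diamond ψ holds iff ψ holds at some accessible world.
Let φ = \Diamond \Box ((r \land ((p \lor s) \lor s)) \to s). Evaluate φ at each world:
  s0 (successors {s0, s7}): φ is true.
  s1 (successors {s1, s8}): φ is true.
  s2 (successors {s2, s6, s7}): φ is true.
  s3 (successors {s0, s1, s3, s7}): φ is true.
  s4 (successors {s0, s1, s4, s8}): φ is true.
  s5 (successors {s1, s5}): φ is true.
  s6 (successors {s1, s2, s6}): φ is true.
  s7 (successors {s0, s4, s7}): φ is true.
  s8 (successors {s6, s8}): φ is true.
For instance, at s7:
  At s7: \Diamond \Box ((r \land ((p \lor s) \lor s)) \to s) requires \Box ((r \land ((p \lor s) \lor s)) \to s) at some successor in {s0, s4, s7}.
    \Box ((r \land ((p \lor s) \lor s)) \to s) holds at s0, so \Diamond \Box ((r \land ((p \lor s) \lor s)) \to s) is true at s7.
      At s0: \Box ((r \land ((p \lor s) \lor s)) \to s) requires (r \land ((p \lor s) \lor s)) \to s at every successor {s0, s7}.
        At s0: (r \land ((p \lor s) \lor s)) \to s is true.
        At s7: (r \land ((p \lor s) \lor s)) \to s is true.
      So \Box ((r \land ((p \lor s) \lor s)) \to s) is true at s0.
Satisfying worlds: {s0, s1, s2, s3, s4, s5, s6, s7, s8}

s0, s1, s2, s3, s4, s5, s6, s7, s8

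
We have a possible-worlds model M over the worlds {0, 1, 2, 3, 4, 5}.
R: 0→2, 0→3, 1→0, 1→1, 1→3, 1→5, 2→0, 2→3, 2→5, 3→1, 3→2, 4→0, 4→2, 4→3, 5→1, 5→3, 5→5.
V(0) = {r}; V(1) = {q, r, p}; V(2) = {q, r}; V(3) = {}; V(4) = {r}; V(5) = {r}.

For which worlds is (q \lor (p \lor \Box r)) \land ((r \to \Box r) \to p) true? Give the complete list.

1, 2

Let φ = (q \lor (p \lor \Box r)) \land ((r \to \Box r) \to p). Evaluate φ at each world:
  0 (successors {2, 3}): φ is false.
  1 (successors {0, 1, 3, 5}): φ is true.
  2 (successors {0, 3, 5}): φ is true.
  3 (successors {1, 2}): φ is false.
  4 (successors {0, 2, 3}): φ is false.
  5 (successors {1, 3, 5}): φ is false.
For instance, at 2:
  At 2: q \lor (p \lor \Box r) is true, (r \to \Box r) \to p is true, so (q \lor (p \lor \Box r)) \land ((r \to \Box r) \to p) is true.
    At 2: q is true, p \lor \Box r is false, so q \lor (p \lor \Box r) is true.
      At 2: p is false, \Box r is false, so p \lor \Box r is false.
    At 2: r \to \Box r is false, p is false, so (r \to \Box r) \to p is true.
      At 2: r is true, \Box r is false, so r \to \Box r is false.
Satisfying worlds: {1, 2}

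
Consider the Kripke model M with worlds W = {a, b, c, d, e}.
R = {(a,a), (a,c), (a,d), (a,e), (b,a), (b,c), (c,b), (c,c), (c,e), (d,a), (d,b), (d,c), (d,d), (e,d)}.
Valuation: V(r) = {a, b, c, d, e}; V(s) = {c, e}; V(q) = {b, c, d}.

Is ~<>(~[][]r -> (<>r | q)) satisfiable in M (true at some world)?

No

Let φ = ~<>(~[][]r -> (<>r | q)). Evaluate φ at each world:
  a (successors {a, c, d, e}): φ is false.
  b (successors {a, c}): φ is false.
  c (successors {b, c, e}): φ is false.
  d (successors {a, b, c, d}): φ is false.
  e (successors {d}): φ is false.
For instance, at d:
  At d: <>(~[][]r -> (<>r | q)) is true, so ~<>(~[][]r -> (<>r | q)) is false.
    At d: <>(~[][]r -> (<>r | q)) requires ~[][]r -> (<>r | q) at some successor in {a, b, c, d}.
      ~[][]r -> (<>r | q) holds at a, so <>(~[][]r -> (<>r | q)) is true at d.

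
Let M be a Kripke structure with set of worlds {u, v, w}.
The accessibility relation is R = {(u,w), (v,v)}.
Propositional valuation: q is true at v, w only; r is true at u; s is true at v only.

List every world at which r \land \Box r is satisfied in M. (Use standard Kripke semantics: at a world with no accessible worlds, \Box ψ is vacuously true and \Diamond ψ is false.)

none

Let φ = r \land \Box r. Evaluate φ at each world:
  u (successors {w}): φ is false.
  v (successors {v}): φ is false.
  w (successors ∅): φ is false.
For instance, at v:
  At v: r is false, \Box r is false, so r \land \Box r is false.
    At v: \Box r requires r at every successor {v}.
      r fails at v, so \Box r is false at v.
Satisfying worlds: none.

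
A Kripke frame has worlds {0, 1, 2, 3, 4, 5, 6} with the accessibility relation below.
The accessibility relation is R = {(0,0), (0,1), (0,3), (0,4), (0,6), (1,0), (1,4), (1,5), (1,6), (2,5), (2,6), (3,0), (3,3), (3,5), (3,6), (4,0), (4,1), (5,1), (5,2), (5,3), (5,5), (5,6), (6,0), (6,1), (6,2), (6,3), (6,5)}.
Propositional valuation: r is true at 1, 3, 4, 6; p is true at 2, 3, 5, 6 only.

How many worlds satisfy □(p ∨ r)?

2

Recall that □ψ holds at a world iff ψ holds at every accessible world, and ◇ψ holds iff ψ holds at some accessible world.
Let φ = □(p ∨ r). Evaluate φ at each world:
  0 (successors {0, 1, 3, 4, 6}): φ is false.
  1 (successors {0, 4, 5, 6}): φ is false.
  2 (successors {5, 6}): φ is true.
  3 (successors {0, 3, 5, 6}): φ is false.
  4 (successors {0, 1}): φ is false.
  5 (successors {1, 2, 3, 5, 6}): φ is true.
  6 (successors {0, 1, 2, 3, 5}): φ is false.
For instance, at 4:
  At 4: □(p ∨ r) requires p ∨ r at every successor {0, 1}.
    p ∨ r fails at 0, so □(p ∨ r) is false at 4.
Satisfying worlds: {2, 5}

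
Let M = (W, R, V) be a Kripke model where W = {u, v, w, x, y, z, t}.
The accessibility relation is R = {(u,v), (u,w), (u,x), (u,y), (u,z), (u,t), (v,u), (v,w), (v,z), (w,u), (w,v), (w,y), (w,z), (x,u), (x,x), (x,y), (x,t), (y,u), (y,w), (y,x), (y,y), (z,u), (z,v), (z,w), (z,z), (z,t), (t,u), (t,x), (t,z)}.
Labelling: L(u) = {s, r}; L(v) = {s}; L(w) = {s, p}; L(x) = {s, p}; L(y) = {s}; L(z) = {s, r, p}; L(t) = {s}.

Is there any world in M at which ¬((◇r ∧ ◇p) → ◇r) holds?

No

Let φ = ¬((◇r ∧ ◇p) → ◇r). Evaluate φ at each world:
  u (successors {v, w, x, y, z, t}): φ is false.
  v (successors {u, w, z}): φ is false.
  w (successors {u, v, y, z}): φ is false.
  x (successors {u, x, y, t}): φ is false.
  y (successors {u, w, x, y}): φ is false.
  z (successors {u, v, w, z, t}): φ is false.
  t (successors {u, x, z}): φ is false.
For instance, at v:
  At v: (◇r ∧ ◇p) → ◇r is true, so ¬((◇r ∧ ◇p) → ◇r) is false.
    At v: ◇r ∧ ◇p is true, ◇r is true, so (◇r ∧ ◇p) → ◇r is true.
      At v: ◇r is true, ◇p is true, so ◇r ∧ ◇p is true.
      At v: ◇r requires r at some successor in {u, w, z}.
        r holds at u, so ◇r is true at v.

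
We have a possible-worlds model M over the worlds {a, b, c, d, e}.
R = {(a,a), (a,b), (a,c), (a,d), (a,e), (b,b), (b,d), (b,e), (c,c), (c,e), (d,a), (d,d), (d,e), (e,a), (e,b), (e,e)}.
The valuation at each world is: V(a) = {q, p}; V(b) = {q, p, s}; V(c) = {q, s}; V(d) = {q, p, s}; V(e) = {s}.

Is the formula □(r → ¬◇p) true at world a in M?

Yes

At a: □(r → ¬◇p) requires r → ¬◇p at every successor {a, b, c, d, e}.
  At a: r → ¬◇p is true.
  At b: r → ¬◇p is true.
  At c: r → ¬◇p is true.
  At d: r → ¬◇p is true.
  At e: r → ¬◇p is true.
So □(r → ¬◇p) is true at a.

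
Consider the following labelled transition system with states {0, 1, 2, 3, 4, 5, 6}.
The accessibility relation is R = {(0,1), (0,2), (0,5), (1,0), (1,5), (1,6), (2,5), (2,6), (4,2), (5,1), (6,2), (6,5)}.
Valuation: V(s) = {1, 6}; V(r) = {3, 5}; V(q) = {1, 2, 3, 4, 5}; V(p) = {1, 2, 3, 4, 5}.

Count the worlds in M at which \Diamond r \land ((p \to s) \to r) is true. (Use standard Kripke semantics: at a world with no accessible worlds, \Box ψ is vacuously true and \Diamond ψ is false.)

1

Let φ = \Diamond r \land ((p \to s) \to r). Evaluate φ at each world:
  0 (successors {1, 2, 5}): φ is false.
  1 (successors {0, 5, 6}): φ is false.
  2 (successors {5, 6}): φ is true.
  3 (successors ∅): φ is false.
  4 (successors {2}): φ is false.
  5 (successors {1}): φ is false.
  6 (successors {2, 5}): φ is false.
For instance, at 2:
  At 2: \Diamond r is true, (p \to s) \to r is true, so \Diamond r \land ((p \to s) \to r) is true.
    At 2: \Diamond r requires r at some successor in {5, 6}.
      r holds at 5, so \Diamond r is true at 2.
Satisfying worlds: {2}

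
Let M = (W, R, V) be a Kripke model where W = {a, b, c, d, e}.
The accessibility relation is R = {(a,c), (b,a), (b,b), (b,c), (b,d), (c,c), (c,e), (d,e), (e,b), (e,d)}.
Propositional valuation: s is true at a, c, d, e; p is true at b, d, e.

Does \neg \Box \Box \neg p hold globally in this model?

Yes

Recall that \Box ψ holds at a world iff ψ holds at every accessible world, and \Diamond ψ holds iff ψ holds at some accessible world.
Let φ = \neg \Box \Box \neg p. Evaluate φ at each world:
  a (successors {c}): φ is true.
  b (successors {a, b, c, d}): φ is true.
  c (successors {c, e}): φ is true.
  d (successors {e}): φ is true.
  e (successors {b, d}): φ is true.
For instance, at c:
  At c: \Box \Box \neg p is false, so \neg \Box \Box \neg p is true.
    At c: \Box \Box \neg p requires \Box \neg p at every successor {c, e}.
      \Box \neg p fails at c, so \Box \Box \neg p is false at c.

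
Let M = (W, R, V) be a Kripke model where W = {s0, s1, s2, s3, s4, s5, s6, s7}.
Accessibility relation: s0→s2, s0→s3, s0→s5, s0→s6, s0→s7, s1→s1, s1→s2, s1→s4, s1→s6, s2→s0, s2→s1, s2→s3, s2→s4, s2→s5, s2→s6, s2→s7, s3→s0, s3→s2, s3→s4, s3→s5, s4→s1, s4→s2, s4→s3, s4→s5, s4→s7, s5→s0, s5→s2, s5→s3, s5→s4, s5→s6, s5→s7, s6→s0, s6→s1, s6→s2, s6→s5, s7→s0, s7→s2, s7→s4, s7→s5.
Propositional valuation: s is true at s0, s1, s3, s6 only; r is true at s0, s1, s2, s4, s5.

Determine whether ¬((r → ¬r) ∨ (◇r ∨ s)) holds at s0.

No

Recall that ◇ψ holds at a world iff ψ holds at some accessible world.
At s0: (r → ¬r) ∨ (◇r ∨ s) is true, so ¬((r → ¬r) ∨ (◇r ∨ s)) is false.
  At s0: r → ¬r is false, ◇r ∨ s is true, so (r → ¬r) ∨ (◇r ∨ s) is true.
    At s0: ◇r is true, s is true, so ◇r ∨ s is true.
      At s0: ◇r requires r at some successor in {s2, s3, s5, s6, s7}.
        r holds at s2, so ◇r is true at s0.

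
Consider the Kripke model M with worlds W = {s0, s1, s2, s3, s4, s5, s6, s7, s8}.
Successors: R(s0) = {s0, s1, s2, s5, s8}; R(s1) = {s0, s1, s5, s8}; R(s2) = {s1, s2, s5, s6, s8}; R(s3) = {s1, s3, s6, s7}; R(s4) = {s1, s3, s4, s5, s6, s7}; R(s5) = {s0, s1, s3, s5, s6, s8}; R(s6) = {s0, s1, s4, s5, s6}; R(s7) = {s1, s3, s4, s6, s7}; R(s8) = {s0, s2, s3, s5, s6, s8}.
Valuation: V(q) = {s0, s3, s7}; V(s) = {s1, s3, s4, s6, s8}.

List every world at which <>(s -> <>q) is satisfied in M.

Let φ = <>(s -> <>q). Evaluate φ at each world:
  s0 (successors {s0, s1, s2, s5, s8}): φ is true.
  s1 (successors {s0, s1, s5, s8}): φ is true.
  s2 (successors {s1, s2, s5, s6, s8}): φ is true.
  s3 (successors {s1, s3, s6, s7}): φ is true.
  s4 (successors {s1, s3, s4, s5, s6, s7}): φ is true.
  s5 (successors {s0, s1, s3, s5, s6, s8}): φ is true.
  s6 (successors {s0, s1, s4, s5, s6}): φ is true.
  s7 (successors {s1, s3, s4, s6, s7}): φ is true.
  s8 (successors {s0, s2, s3, s5, s6, s8}): φ is true.
For instance, at s2:
  At s2: <>(s -> <>q) requires s -> <>q at some successor in {s1, s2, s5, s6, s8}.
    s -> <>q holds at s1, so <>(s -> <>q) is true at s2.
      At s1: s is true, <>q is true, so s -> <>q is true.
Satisfying worlds: {s0, s1, s2, s3, s4, s5, s6, s7, s8}

s0, s1, s2, s3, s4, s5, s6, s7, s8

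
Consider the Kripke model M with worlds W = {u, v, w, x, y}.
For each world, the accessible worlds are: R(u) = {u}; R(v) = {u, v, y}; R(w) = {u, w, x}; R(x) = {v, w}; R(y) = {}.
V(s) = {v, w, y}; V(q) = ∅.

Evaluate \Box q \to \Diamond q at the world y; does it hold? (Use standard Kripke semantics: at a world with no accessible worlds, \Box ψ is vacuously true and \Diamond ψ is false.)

Recall that \Box ψ holds at a world iff ψ holds at every accessible world, and \Diamond ψ holds iff ψ holds at some accessible world.
At y: \Box q is true, \Diamond q is false, so \Box q \to \Diamond q is false.
  At y: no accessible worlds, so \Box q holds vacuously.
  At y: no accessible worlds, so \Diamond q is false.

No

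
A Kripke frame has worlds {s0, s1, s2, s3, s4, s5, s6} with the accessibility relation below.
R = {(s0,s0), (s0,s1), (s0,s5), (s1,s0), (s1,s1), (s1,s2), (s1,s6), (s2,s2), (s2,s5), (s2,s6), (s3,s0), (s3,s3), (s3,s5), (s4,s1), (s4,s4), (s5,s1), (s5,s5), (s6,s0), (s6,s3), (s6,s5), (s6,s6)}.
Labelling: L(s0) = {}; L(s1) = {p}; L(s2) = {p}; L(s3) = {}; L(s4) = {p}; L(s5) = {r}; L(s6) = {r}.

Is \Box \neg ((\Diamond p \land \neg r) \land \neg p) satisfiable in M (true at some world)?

Let φ = \Box \neg ((\Diamond p \land \neg r) \land \neg p). Evaluate φ at each world:
  s0 (successors {s0, s1, s5}): φ is false.
  s1 (successors {s0, s1, s2, s6}): φ is false.
  s2 (successors {s2, s5, s6}): φ is true.
  s3 (successors {s0, s3, s5}): φ is false.
  s4 (successors {s1, s4}): φ is true.
  s5 (successors {s1, s5}): φ is true.
  s6 (successors {s0, s3, s5, s6}): φ is false.
Detail at s2 (witness):
  At s2: \Box \neg ((\Diamond p \land \neg r) \land \neg p) requires \neg ((\Diamond p \land \neg r) \land \neg p) at every successor {s2, s5, s6}.
      At s2: (\Diamond p \land \neg r) \land \neg p is false, so \neg ((\Diamond p \land \neg r) \land \neg p) is true.
      At s5: (\Diamond p \land \neg r) \land \neg p is false, so \neg ((\Diamond p \land \neg r) \land \neg p) is true.
      At s6: (\Diamond p \land \neg r) \land \neg p is false, so \neg ((\Diamond p \land \neg r) \land \neg p) is true.
  So \Box \neg ((\Diamond p \land \neg r) \land \neg p) is true at s2.

Yes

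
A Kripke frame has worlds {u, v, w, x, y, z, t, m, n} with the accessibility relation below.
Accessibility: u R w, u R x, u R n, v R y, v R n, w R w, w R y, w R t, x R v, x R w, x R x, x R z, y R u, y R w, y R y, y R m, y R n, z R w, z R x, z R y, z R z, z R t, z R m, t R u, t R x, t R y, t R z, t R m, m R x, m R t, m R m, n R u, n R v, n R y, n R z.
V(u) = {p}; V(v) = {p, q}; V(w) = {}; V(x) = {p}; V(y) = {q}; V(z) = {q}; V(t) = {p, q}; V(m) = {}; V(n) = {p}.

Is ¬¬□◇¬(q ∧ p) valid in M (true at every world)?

Let φ = ¬¬□◇¬(q ∧ p). Evaluate φ at each world:
  u (successors {w, x, n}): φ is true.
  v (successors {y, n}): φ is true.
  w (successors {w, y, t}): φ is true.
  x (successors {v, w, x, z}): φ is true.
  y (successors {u, w, y, m, n}): φ is true.
  z (successors {w, x, y, z, t, m}): φ is true.
  t (successors {u, x, y, z, m}): φ is true.
  m (successors {x, t, m}): φ is true.
  n (successors {u, v, y, z}): φ is true.
For instance, at n:
  At n: ¬□◇¬(q ∧ p) is false, so ¬¬□◇¬(q ∧ p) is true.
    At n: □◇¬(q ∧ p) is true, so ¬□◇¬(q ∧ p) is false.
      At n: □◇¬(q ∧ p) requires ◇¬(q ∧ p) at every successor {u, v, y, z}.
        At u: ◇¬(q ∧ p) is true.
        At v: ◇¬(q ∧ p) is true.
        At y: ◇¬(q ∧ p) is true.
        At z: ◇¬(q ∧ p) is true.
      So □◇¬(q ∧ p) is true at n.

Yes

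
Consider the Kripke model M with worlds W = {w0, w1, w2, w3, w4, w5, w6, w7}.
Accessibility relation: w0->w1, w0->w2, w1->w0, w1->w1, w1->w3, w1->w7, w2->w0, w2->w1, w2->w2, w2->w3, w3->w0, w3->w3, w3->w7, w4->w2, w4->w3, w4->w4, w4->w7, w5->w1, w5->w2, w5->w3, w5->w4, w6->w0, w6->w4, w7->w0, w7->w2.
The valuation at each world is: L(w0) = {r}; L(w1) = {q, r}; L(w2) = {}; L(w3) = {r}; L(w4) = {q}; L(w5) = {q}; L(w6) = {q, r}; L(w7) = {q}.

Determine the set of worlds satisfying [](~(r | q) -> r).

w1, w3, w6

Let φ = [](~(r | q) -> r). Evaluate φ at each world:
  w0 (successors {w1, w2}): φ is false.
  w1 (successors {w0, w1, w3, w7}): φ is true.
  w2 (successors {w0, w1, w2, w3}): φ is false.
  w3 (successors {w0, w3, w7}): φ is true.
  w4 (successors {w2, w3, w4, w7}): φ is false.
  w5 (successors {w1, w2, w3, w4}): φ is false.
  w6 (successors {w0, w4}): φ is true.
  w7 (successors {w0, w2}): φ is false.
For instance, at w3:
  At w3: [](~(r | q) -> r) requires ~(r | q) -> r at every successor {w0, w3, w7}.
    At w0: ~(r | q) -> r is true.
    At w3: ~(r | q) -> r is true.
    At w7: ~(r | q) -> r is true.
  So [](~(r | q) -> r) is true at w3.
Satisfying worlds: {w1, w3, w6}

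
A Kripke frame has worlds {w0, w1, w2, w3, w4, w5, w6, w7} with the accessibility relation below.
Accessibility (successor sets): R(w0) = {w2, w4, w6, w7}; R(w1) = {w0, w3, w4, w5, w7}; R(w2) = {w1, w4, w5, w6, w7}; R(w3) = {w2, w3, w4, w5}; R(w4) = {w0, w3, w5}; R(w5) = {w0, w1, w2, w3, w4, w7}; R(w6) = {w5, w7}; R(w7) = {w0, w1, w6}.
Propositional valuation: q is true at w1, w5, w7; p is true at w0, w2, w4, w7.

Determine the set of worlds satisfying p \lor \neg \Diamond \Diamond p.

w0, w2, w4, w7

Recall that \Diamond ψ holds at a world iff ψ holds at some accessible world.
Let φ = p \lor \neg \Diamond \Diamond p. Evaluate φ at each world:
  w0 (successors {w2, w4, w6, w7}): φ is true.
  w1 (successors {w0, w3, w4, w5, w7}): φ is false.
  w2 (successors {w1, w4, w5, w6, w7}): φ is true.
  w3 (successors {w2, w3, w4, w5}): φ is false.
  w4 (successors {w0, w3, w5}): φ is true.
  w5 (successors {w0, w1, w2, w3, w4, w7}): φ is false.
  w6 (successors {w5, w7}): φ is false.
  w7 (successors {w0, w1, w6}): φ is true.
For instance, at w0:
  At w0: p is true, \neg \Diamond \Diamond p is false, so p \lor \neg \Diamond \Diamond p is true.
    At w0: \Diamond \Diamond p is true, so \neg \Diamond \Diamond p is false.
      At w0: \Diamond \Diamond p requires \Diamond p at some successor in {w2, w4, w6, w7}.
        \Diamond p holds at w2, so \Diamond \Diamond p is true at w0.
Satisfying worlds: {w0, w2, w4, w7}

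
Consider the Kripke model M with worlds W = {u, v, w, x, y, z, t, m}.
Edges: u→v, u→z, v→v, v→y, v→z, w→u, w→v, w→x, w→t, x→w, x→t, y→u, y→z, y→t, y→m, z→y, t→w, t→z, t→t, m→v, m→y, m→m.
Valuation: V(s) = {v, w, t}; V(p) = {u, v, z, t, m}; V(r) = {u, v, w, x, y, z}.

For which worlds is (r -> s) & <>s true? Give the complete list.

v, w, t, m

Let φ = (r -> s) & <>s. Evaluate φ at each world:
  u (successors {v, z}): φ is false.
  v (successors {v, y, z}): φ is true.
  w (successors {u, v, x, t}): φ is true.
  x (successors {w, t}): φ is false.
  y (successors {u, z, t, m}): φ is false.
  z (successors {y}): φ is false.
  t (successors {w, z, t}): φ is true.
  m (successors {v, y, m}): φ is true.
For instance, at v:
  At v: r -> s is true, <>s is true, so (r -> s) & <>s is true.
    At v: <>s requires s at some successor in {v, y, z}.
      s holds at v, so <>s is true at v.
Satisfying worlds: {v, w, t, m}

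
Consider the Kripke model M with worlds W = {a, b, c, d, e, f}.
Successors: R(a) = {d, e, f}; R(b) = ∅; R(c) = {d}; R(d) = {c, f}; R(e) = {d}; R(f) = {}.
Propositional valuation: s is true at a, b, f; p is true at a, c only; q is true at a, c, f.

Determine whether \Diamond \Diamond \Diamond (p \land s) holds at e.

At e: \Diamond \Diamond \Diamond (p \land s) requires \Diamond \Diamond (p \land s) at some successor in {d}.
  At d: \Diamond \Diamond (p \land s) is false.
So \Diamond \Diamond \Diamond (p \land s) is false at e.

No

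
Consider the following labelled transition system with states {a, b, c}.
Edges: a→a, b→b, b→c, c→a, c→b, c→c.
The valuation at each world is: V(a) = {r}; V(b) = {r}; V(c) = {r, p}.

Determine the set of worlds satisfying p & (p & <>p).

Recall that <>ψ holds at a world iff ψ holds at some accessible world.
Let φ = p & (p & <>p). Evaluate φ at each world:
  a (successors {a}): φ is false.
  b (successors {b, c}): φ is false.
  c (successors {a, b, c}): φ is true.
For instance, at c:
  At c: p is true, p & <>p is true, so p & (p & <>p) is true.
    At c: p is true, <>p is true, so p & <>p is true.
      At c: <>p requires p at some successor in {a, b, c}.
        p holds at c, so <>p is true at c.
Satisfying worlds: {c}

c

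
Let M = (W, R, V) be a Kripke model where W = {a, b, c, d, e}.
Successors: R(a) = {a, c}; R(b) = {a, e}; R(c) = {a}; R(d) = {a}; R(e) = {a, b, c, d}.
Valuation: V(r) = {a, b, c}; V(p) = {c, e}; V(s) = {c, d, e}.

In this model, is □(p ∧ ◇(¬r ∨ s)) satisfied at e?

At e: □(p ∧ ◇(¬r ∨ s)) requires p ∧ ◇(¬r ∨ s) at every successor {a, b, c, d}.
  p ∧ ◇(¬r ∨ s) fails at a, so □(p ∧ ◇(¬r ∨ s)) is false at e.
    At a: p is false, ◇(¬r ∨ s) is true, so p ∧ ◇(¬r ∨ s) is false.
      At a: ◇(¬r ∨ s) requires ¬r ∨ s at some successor in {a, c}.
        ¬r ∨ s holds at c, so ◇(¬r ∨ s) is true at a.

No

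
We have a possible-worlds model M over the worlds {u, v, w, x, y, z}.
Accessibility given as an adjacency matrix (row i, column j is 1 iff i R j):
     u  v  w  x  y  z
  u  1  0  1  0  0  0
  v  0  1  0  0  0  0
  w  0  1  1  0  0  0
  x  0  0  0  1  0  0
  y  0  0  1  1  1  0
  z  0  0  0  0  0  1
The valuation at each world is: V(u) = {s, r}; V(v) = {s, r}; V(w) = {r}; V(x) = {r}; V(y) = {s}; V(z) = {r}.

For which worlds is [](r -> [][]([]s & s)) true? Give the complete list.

Let φ = [](r -> [][]([]s & s)). Evaluate φ at each world:
  u (successors {u, w}): φ is false.
  v (successors {v}): φ is true.
  w (successors {v, w}): φ is false.
  x (successors {x}): φ is false.
  y (successors {w, x, y}): φ is false.
  z (successors {z}): φ is false.
For instance, at z:
  At z: [](r -> [][]([]s & s)) requires r -> [][]([]s & s) at every successor {z}.
    r -> [][]([]s & s) fails at z, so [](r -> [][]([]s & s)) is false at z.
      At z: r is true, [][]([]s & s) is false, so r -> [][]([]s & s) is false.
Satisfying worlds: {v}

v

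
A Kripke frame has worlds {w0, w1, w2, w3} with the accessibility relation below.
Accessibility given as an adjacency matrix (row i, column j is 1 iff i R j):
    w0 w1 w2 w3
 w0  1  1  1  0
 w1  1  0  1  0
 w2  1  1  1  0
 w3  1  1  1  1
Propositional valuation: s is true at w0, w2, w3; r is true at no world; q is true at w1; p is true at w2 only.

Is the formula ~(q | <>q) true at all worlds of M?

No

Recall that <>ψ holds at a world iff ψ holds at some accessible world.
Let φ = ~(q | <>q). Evaluate φ at each world:
  w0 (successors {w0, w1, w2}): φ is false.
  w1 (successors {w0, w2}): φ is false.
  w2 (successors {w0, w1, w2}): φ is false.
  w3 (successors {w0, w1, w2, w3}): φ is false.
Detail at w0 (counterexample):
  At w0: q | <>q is true, so ~(q | <>q) is false.
    At w0: q is false, <>q is true, so q | <>q is true.
      At w0: <>q requires q at some successor in {w0, w1, w2}.
        q holds at w1, so <>q is true at w0.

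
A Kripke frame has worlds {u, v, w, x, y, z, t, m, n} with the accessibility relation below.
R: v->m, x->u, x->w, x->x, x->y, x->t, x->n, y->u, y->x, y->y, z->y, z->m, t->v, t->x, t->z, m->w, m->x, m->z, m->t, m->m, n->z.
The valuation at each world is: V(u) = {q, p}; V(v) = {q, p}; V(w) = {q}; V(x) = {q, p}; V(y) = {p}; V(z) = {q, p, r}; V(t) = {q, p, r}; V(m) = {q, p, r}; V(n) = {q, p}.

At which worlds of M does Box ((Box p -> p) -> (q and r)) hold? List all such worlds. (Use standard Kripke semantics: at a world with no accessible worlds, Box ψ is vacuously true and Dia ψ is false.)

u, v, w, n

Recall that Box ψ holds at a world iff ψ holds at every accessible world, and Dia ψ holds iff ψ holds at some accessible world.
Let φ = Box ((Box p -> p) -> (q and r)). Evaluate φ at each world:
  u (successors ∅): φ is true.
  v (successors {m}): φ is true.
  w (successors ∅): φ is true.
  x (successors {u, w, x, y, t, n}): φ is false.
  y (successors {u, x, y}): φ is false.
  z (successors {y, m}): φ is false.
  t (successors {v, x, z}): φ is false.
  m (successors {w, x, z, t, m}): φ is false.
  n (successors {z}): φ is true.
For instance, at n:
  At n: Box ((Box p -> p) -> (q and r)) requires (Box p -> p) -> (q and r) at every successor {z}.
      At z: Box p -> p is true, q and r is true, so (Box p -> p) -> (q and r) is true.
  So Box ((Box p -> p) -> (q and r)) is true at n.
Satisfying worlds: {u, v, w, n}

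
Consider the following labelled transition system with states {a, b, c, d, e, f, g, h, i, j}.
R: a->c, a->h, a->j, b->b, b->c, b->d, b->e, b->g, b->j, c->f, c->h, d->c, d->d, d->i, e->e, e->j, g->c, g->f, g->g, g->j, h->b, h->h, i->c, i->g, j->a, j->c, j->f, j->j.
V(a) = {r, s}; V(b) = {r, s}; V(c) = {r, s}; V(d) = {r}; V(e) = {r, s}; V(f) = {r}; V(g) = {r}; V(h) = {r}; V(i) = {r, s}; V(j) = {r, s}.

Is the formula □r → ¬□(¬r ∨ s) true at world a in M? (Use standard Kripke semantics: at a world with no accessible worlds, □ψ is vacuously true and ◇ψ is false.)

Yes

At a: □r is true, ¬□(¬r ∨ s) is true, so □r → ¬□(¬r ∨ s) is true.
  At a: □r requires r at every successor {c, h, j}.
    At c: r is true.
    At h: r is true.
    At j: r is true.
  So □r is true at a.
  At a: □(¬r ∨ s) is false, so ¬□(¬r ∨ s) is true.
    At a: □(¬r ∨ s) requires ¬r ∨ s at every successor {c, h, j}.
      ¬r ∨ s fails at h, so □(¬r ∨ s) is false at a.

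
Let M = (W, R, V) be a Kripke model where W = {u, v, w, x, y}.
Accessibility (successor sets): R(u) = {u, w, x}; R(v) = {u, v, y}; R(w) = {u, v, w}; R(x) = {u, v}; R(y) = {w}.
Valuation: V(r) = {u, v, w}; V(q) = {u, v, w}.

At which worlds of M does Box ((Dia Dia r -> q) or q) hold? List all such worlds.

Let φ = Box ((Dia Dia r -> q) or q). Evaluate φ at each world:
  u (successors {u, w, x}): φ is false.
  v (successors {u, v, y}): φ is false.
  w (successors {u, v, w}): φ is true.
  x (successors {u, v}): φ is true.
  y (successors {w}): φ is true.
For instance, at y:
  At y: Box ((Dia Dia r -> q) or q) requires (Dia Dia r -> q) or q at every successor {w}.
      At w: Dia Dia r -> q is true, q is true, so (Dia Dia r -> q) or q is true.
  So Box ((Dia Dia r -> q) or q) is true at y.
Satisfying worlds: {w, x, y}

w, x, y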